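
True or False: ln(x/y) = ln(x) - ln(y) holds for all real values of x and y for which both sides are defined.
Claim: ln(x/y) = ln(x) - ln(y).
Reasoning: Both sides are simultaneously defined only when x, y > 0. Write x = e^p, y = e^q. Then x/y = e^(p-q), so ln(x/y) = p - q = ln(x) - ln(y).
So the two sides agree for all real values of x and y for which both sides are defined.

Conclusion: True.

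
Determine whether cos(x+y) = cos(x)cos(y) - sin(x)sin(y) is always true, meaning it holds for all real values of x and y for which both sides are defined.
Yes, this is an identity.

Claim: cos(x+y) = cos(x)cos(y) - sin(x)sin(y).
Reasoning: By Euler's formula e^(i(x+y)) = e^(ix)·e^(iy) = (cos x + i·sin x)(cos y + i·sin y). The real part of the left side is cos(x+y); the real part of the product is cos(x)cos(y) - sin(x)sin(y) (since i·i = -1).
So the two sides agree for all real values of x and y for which both sides are defined.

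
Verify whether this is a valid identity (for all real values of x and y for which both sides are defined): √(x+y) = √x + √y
Claim: √(x+y) = √x + √y.
Test a specific point where both sides are defined: x = 1, y = 1/2.
LHS = √(x+y) ≈ 1.2247
RHS = √x + √y ≈ 1.7071
Since 1.2247 ≠ 1.7071, the equation fails at this point, so it cannot hold for all real values of x and y for which both sides are defined.
Squaring the right side gives x + 2√(xy) + y, not x + y.

Conclusion: No, this is NOT an identity.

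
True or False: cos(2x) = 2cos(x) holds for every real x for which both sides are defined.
False.

Claim: cos(2x) = 2cos(x).
Test a specific point where both sides are defined: x = π/6.
LHS = cos(2x) ≈ 0.5000
RHS = 2cos(x) ≈ 1.7321
Since 0.5000 ≠ 1.7321, the equation fails at this point, so it cannot hold for every real x for which both sides are defined.
The correct double-angle formula is cos(2x) = cos²x - sin²x.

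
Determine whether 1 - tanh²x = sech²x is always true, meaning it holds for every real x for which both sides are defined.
Yes, this is an identity.

Claim: 1 - tanh²x = sech²x.
Reasoning: Divide cosh²x - sinh²x = 1 through by cosh²x (never zero): 1 - tanh²x = 1/cosh²x = sech²x.
So the two sides agree for every real x for which both sides are defined.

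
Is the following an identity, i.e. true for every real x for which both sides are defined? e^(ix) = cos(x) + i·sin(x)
Yes, this is an identity.

Claim: e^(ix) = cos(x) + i·sin(x).
Reasoning: Euler's formula. Expand e^(ix) = Σ (ix)^k / k!. Since i² = -1, the even-k terms are Σ (-1)^m x^(2m)/(2m)! = cos(x) and the odd-k terms are i · Σ (-1)^m x^(2m+1)/(2m+1)! = i·sin(x).
So the two sides agree for every real x for which both sides are defined.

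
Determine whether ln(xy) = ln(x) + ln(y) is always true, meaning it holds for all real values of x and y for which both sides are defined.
Yes, this is an identity.

Claim: ln(xy) = ln(x) + ln(y).
Reasoning: Both sides are simultaneously defined only when x, y > 0. Write x = e^p, y = e^q (p = ln x, q = ln y). Then xy = e^p · e^q = e^(p+q), so ln(xy) = p + q = ln(x) + ln(y).
So the two sides agree for all real values of x and y for which both sides are defined.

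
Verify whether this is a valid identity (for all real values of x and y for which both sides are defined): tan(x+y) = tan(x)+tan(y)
Claim: tan(x+y) = tan(x)+tan(y).
Test a specific point where both sides are defined: x = 3π/4, y = -π/6.
LHS = tan(x+y) ≈ -3.7321
RHS = tan(x)+tan(y) ≈ -1.5774
Since -3.7321 ≠ -1.5774, the equation fails at this point, so it cannot hold for all real values of x and y for which both sides are defined.
The correct formula is tan(x+y) = (tan(x) + tan(y))/(1 - tan(x)tan(y)).

Conclusion: No, this is NOT an identity.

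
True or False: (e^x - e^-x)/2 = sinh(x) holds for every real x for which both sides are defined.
True.

Claim: (e^x - e^-x)/2 = sinh(x).
Reasoning: This is exactly the definition of the hyperbolic sine: sinh(x) := (e^x - e^-x)/2.
So the two sides agree for every real x for which both sides are defined.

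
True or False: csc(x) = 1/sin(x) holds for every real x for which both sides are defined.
True.

Claim: csc(x) = 1/sin(x).
Reasoning: csc(x) is by definition the reciprocal of sin(x), wherever sin(x) ≠ 0.
So the two sides agree for every real x for which both sides are defined.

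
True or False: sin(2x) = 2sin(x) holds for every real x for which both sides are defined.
Claim: sin(2x) = 2sin(x).
Test a specific point where both sides are defined: x = π/4.
LHS = sin(2x) ≈ 1.0000
RHS = 2sin(x) ≈ 1.4142
Since 1.0000 ≠ 1.4142, the equation fails at this point, so it cannot hold for every real x for which both sides are defined.
The correct double-angle formula is sin(2x) = 2sin(x)cos(x).

Conclusion: False.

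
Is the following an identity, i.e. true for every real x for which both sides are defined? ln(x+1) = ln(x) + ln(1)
No, this is NOT an identity.

Claim: ln(x+1) = ln(x) + ln(1).
Test a specific point where both sides are defined: x = 1.
LHS = ln(x+1) ≈ 0.6931
RHS = ln(x) + ln(1) ≈ 0.0000
Since 0.6931 ≠ 0.0000, the equation fails at this point, so it cannot hold for every real x for which both sides are defined.
ln(1) = 0, so the right side is just ln(x), which differs from ln(x+1).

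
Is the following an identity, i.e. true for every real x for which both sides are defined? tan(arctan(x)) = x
Yes, this is an identity.

Claim: tan(arctan(x)) = x.
Reasoning: For every real x, arctan(x) is by definition the angle in (-π/2, π/2) whose tangent equals x. Taking the tangent of that angle returns x.
So the two sides agree for every real x for which both sides are defined.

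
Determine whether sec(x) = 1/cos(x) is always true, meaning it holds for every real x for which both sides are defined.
Claim: sec(x) = 1/cos(x).
Reasoning: sec(x) is by definition the reciprocal of cos(x), wherever cos(x) ≠ 0.
So the two sides agree for every real x for which both sides are defined.

Conclusion: Yes, this is an identity.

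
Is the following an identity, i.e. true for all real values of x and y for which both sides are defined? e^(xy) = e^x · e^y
Claim: e^(xy) = e^x · e^y.
Test a specific point where both sides are defined: x = 1, y = -1.
LHS = e^(xy) ≈ 0.3679
RHS = e^x · e^y ≈ 1.0000
Since 0.3679 ≠ 1.0000, the equation fails at this point, so it cannot hold for all real values of x and y for which both sides are defined.
e^x · e^y = e^(x+y), not e^(xy).

Conclusion: No, this is NOT an identity.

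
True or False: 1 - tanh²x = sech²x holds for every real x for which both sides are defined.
Claim: 1 - tanh²x = sech²x.
Reasoning: Divide cosh²x - sinh²x = 1 through by cosh²x (never zero): 1 - tanh²x = 1/cosh²x = sech²x.
So the two sides agree for every real x for which both sides are defined.

Conclusion: True.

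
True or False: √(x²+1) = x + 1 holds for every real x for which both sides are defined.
Claim: √(x²+1) = x + 1.
Test a specific point where both sides are defined: x = 3.
LHS = √(x²+1) ≈ 3.1623
RHS = x + 1 ≈ 4.0000
Since 3.1623 ≠ 4.0000, the equation fails at this point, so it cannot hold for every real x for which both sides are defined.
(x+1)² = x² + 2x + 1 ≠ x² + 1 unless x = 0.

Conclusion: False.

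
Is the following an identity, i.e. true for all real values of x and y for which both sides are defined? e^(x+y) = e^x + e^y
Claim: e^(x+y) = e^x + e^y.
Test a specific point where both sides are defined: x = 5, y = -3.
LHS = e^(x+y) ≈ 7.3891
RHS = e^x + e^y ≈ 148.4629
Since 7.3891 ≠ 148.4629, the equation fails at this point, so it cannot hold for all real values of x and y for which both sides are defined.
The correct rule is e^(x+y) = e^x · e^y (a product, not a sum).

Conclusion: No, this is NOT an identity.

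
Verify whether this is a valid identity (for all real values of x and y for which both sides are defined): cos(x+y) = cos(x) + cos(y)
No, this is NOT an identity.

Claim: cos(x+y) = cos(x) + cos(y).
Test a specific point where both sides are defined: x = π/4, y = π/4.
LHS = cos(x+y) ≈ 0.0000
RHS = cos(x) + cos(y) ≈ 1.4142
Since 0.0000 ≠ 1.4142, the equation fails at this point, so it cannot hold for all real values of x and y for which both sides are defined.
The correct expansion is cos(x+y) = cos(x)cos(y) - sin(x)sin(y); cosine is not additive.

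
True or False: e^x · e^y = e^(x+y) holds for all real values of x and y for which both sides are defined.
Claim: e^x · e^y = e^(x+y).
Reasoning: This is the law of exponents for a common base: multiplying powers adds exponents. E.g. from the series, (Σ x^j/j!)(Σ y^k/k!) = Σ_m (Σ_{j+k=m} x^j y^k/(j!k!)) = Σ_m (x+y)^m/m! by the binomial theorem.
So the two sides agree for all real values of x and y for which both sides are defined.

Conclusion: True.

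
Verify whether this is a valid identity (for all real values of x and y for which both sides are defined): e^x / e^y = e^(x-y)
Yes, this is an identity.

Claim: e^x / e^y = e^(x-y).
Reasoning: 1/e^y = e^(-y), so e^x / e^y = e^x · e^(-y) = e^(x + (-y)) = e^(x-y) by the product rule for exponents.
So the two sides agree for all real values of x and y for which both sides are defined.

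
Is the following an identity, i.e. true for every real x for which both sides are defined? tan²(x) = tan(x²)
Claim: tan²(x) = tan(x²).
Test a specific point where both sides are defined: x = 3π/4.
LHS = tan²(x) ≈ 1.0000
RHS = tan(x²) ≈ -0.8977
Since 1.0000 ≠ -0.8977, the equation fails at this point, so it cannot hold for every real x for which both sides are defined.
tan²(x) means (tan x)², squaring the output; tan(x²) squares the input. These are different functions.

Conclusion: No, this is NOT an identity.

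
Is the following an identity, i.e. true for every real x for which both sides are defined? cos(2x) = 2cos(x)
No, this is NOT an identity.

Claim: cos(2x) = 2cos(x).
Test a specific point where both sides are defined: x = π/4.
LHS = cos(2x) ≈ 0.0000
RHS = 2cos(x) ≈ 1.4142
Since 0.0000 ≠ 1.4142, the equation fails at this point, so it cannot hold for every real x for which both sides are defined.
The correct double-angle formula is cos(2x) = cos²x - sin²x.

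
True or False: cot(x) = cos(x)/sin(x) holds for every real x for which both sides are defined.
Claim: cot(x) = cos(x)/sin(x).
Reasoning: cot(x) is defined as 1/tan(x) = 1/(sin(x)/cos(x)) = cos(x)/sin(x), wherever sin(x) ≠ 0.
So the two sides agree for every real x for which both sides are defined.

Conclusion: True.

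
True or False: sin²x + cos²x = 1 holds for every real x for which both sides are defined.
True.

Claim: sin²x + cos²x = 1.
Reasoning: The point (cos x, sin x) lies on the unit circle X² + Y² = 1, so cos²x + sin²x = 1 for every real x.
So the two sides agree for every real x for which both sides are defined.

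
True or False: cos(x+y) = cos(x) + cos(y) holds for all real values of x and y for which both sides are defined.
Claim: cos(x+y) = cos(x) + cos(y).
Test a specific point where both sides are defined: x = π/2, y = π/6.
LHS = cos(x+y) ≈ -0.5000
RHS = cos(x) + cos(y) ≈ 0.8660
Since -0.5000 ≠ 0.8660, the equation fails at this point, so it cannot hold for all real values of x and y for which both sides are defined.
The correct expansion is cos(x+y) = cos(x)cos(y) - sin(x)sin(y); cosine is not additive.

Conclusion: False.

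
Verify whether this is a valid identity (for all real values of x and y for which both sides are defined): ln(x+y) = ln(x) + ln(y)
No, this is NOT an identity.

Claim: ln(x+y) = ln(x) + ln(y).
Test a specific point where both sides are defined: x = 3/2, y = 5.
LHS = ln(x+y) ≈ 1.8718
RHS = ln(x) + ln(y) ≈ 2.0149
Since 1.8718 ≠ 2.0149, the equation fails at this point, so it cannot hold for all real values of x and y for which both sides are defined.
ln(x) + ln(y) = ln(xy), not ln(x+y).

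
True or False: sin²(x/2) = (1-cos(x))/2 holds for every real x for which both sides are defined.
Claim: sin²(x/2) = (1-cos(x))/2.
Reasoning: Use cos(2θ) = 1 - 2sin²θ with θ = x/2: cos(x) = 1 - 2sin²(x/2). Solving for sin²(x/2) gives (1 - cos(x))/2.
So the two sides agree for every real x for which both sides are defined.

Conclusion: True.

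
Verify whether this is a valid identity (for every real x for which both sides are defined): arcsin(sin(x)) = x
No, this is NOT an identity.

Claim: arcsin(sin(x)) = x.
Test a specific point where both sides are defined: x = 2π/3.
LHS = arcsin(sin(x)) ≈ 1.0472
RHS = x ≈ 2.0944
Since 1.0472 ≠ 2.0944, the equation fails at this point, so it cannot hold for every real x for which both sides are defined.
arcsin only returns values in [-π/2, π/2], so arcsin(sin(x)) = x holds only for x in that interval, not for all real x.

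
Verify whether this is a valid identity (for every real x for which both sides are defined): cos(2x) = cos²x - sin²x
Yes, this is an identity.

Claim: cos(2x) = cos²x - sin²x.
Reasoning: Put y = x in the addition formula cos(x+y) = cos(x)cos(y) - sin(x)sin(y): cos(2x) = cos²x - sin²x.
So the two sides agree for every real x for which both sides are defined.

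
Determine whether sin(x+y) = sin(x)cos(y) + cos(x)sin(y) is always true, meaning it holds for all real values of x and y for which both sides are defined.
Claim: sin(x+y) = sin(x)cos(y) + cos(x)sin(y).
Reasoning: By Euler's formula e^(i(x+y)) = e^(ix)·e^(iy) = (cos x + i·sin x)(cos y + i·sin y). The imaginary part of the left side is sin(x+y); the imaginary part of the product is sin(x)cos(y) + cos(x)sin(y).
So the two sides agree for all real values of x and y for which both sides are defined.

Conclusion: Yes, this is an identity.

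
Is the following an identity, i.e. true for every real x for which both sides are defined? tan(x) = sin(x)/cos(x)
Yes, this is an identity.

Claim: tan(x) = sin(x)/cos(x).
Reasoning: For an angle x whose terminal point on the unit circle is (cos x, sin x), tan(x) is defined as the ratio (second coordinate)/(first coordinate) = sin(x)/cos(x), wherever cos(x) ≠ 0.
So the two sides agree for every real x for which both sides are defined.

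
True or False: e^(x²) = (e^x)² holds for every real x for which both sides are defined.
False.

Claim: e^(x²) = (e^x)².
Test a specific point where both sides are defined: x = -1.
LHS = e^(x²) ≈ 2.7183
RHS = (e^x)² ≈ 0.1353
Since 2.7183 ≠ 0.1353, the equation fails at this point, so it cannot hold for every real x for which both sides are defined.
(e^x)² = e^(2x), and 2x ≠ x² in general.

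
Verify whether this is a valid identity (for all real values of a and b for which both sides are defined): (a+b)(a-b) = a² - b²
Claim: (a+b)(a-b) = a² - b².
Reasoning: Expand: (a+b)(a-b) = a² - ab + ba - b² = a² - b² (the cross terms cancel).
So the two sides agree for all real values of a and b for which both sides are defined.

Conclusion: Yes, this is an identity.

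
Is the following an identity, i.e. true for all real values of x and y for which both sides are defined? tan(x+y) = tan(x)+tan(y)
No, this is NOT an identity.

Claim: tan(x+y) = tan(x)+tan(y).
Test a specific point where both sides are defined: x = -π/3, y = 3π/4.
LHS = tan(x+y) ≈ 3.7321
RHS = tan(x)+tan(y) ≈ -2.7321
Since 3.7321 ≠ -2.7321, the equation fails at this point, so it cannot hold for all real values of x and y for which both sides are defined.
The correct formula is tan(x+y) = (tan(x) + tan(y))/(1 - tan(x)tan(y)).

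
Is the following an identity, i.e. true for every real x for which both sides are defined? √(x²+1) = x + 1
Claim: √(x²+1) = x + 1.
Test a specific point where both sides are defined: x = 3.
LHS = √(x²+1) ≈ 3.1623
RHS = x + 1 ≈ 4.0000
Since 3.1623 ≠ 4.0000, the equation fails at this point, so it cannot hold for every real x for which both sides are defined.
(x+1)² = x² + 2x + 1 ≠ x² + 1 unless x = 0.

Conclusion: No, this is NOT an identity.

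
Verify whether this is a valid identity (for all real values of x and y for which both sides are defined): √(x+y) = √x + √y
No, this is NOT an identity.

Claim: √(x+y) = √x + √y.
Test a specific point where both sides are defined: x = 1/2, y = 2.
LHS = √(x+y) ≈ 1.5811
RHS = √x + √y ≈ 2.1213
Since 1.5811 ≠ 2.1213, the equation fails at this point, so it cannot hold for all real values of x and y for which both sides are defined.
Squaring the right side gives x + 2√(xy) + y, not x + y.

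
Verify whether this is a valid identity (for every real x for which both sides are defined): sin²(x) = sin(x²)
Claim: sin²(x) = sin(x²).
Test a specific point where both sides are defined: x = -π/4.
LHS = sin²(x) ≈ 0.5000
RHS = sin(x²) ≈ 0.5785
Since 0.5000 ≠ 0.5785, the equation fails at this point, so it cannot hold for every real x for which both sides are defined.
sin²(x) means (sin x)², squaring the output; sin(x²) squares the input. These are different functions.

Conclusion: No, this is NOT an identity.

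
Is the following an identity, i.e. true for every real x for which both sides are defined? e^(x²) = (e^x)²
No, this is NOT an identity.

Claim: e^(x²) = (e^x)².
Test a specific point where both sides are defined: x = -2.
LHS = e^(x²) ≈ 54.5982
RHS = (e^x)² ≈ 0.0183
Since 54.5982 ≠ 0.0183, the equation fails at this point, so it cannot hold for every real x for which both sides are defined.
(e^x)² = e^(2x), and 2x ≠ x² in general.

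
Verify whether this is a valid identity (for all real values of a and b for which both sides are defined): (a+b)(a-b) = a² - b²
Claim: (a+b)(a-b) = a² - b².
Reasoning: Expand: (a+b)(a-b) = a² - ab + ba - b² = a² - b² (the cross terms cancel).
So the two sides agree for all real values of a and b for which both sides are defined.

Conclusion: Yes, this is an identity.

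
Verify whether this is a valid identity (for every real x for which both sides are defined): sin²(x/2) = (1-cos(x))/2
Claim: sin²(x/2) = (1-cos(x))/2.
Reasoning: Use cos(2θ) = 1 - 2sin²θ with θ = x/2: cos(x) = 1 - 2sin²(x/2). Solving for sin²(x/2) gives (1 - cos(x))/2.
So the two sides agree for every real x for which both sides are defined.

Conclusion: Yes, this is an identity.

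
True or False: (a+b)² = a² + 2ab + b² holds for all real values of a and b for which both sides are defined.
Claim: (a+b)² = a² + 2ab + b².
Reasoning: Expand: (a+b)² = (a+b)(a+b) = a·a + a·b + b·a + b·b = a² + 2ab + b².
So the two sides agree for all real values of a and b for which both sides are defined.

Conclusion: True.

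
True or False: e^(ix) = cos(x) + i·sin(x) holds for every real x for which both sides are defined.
True.

Claim: e^(ix) = cos(x) + i·sin(x).
Reasoning: Euler's formula. Expand e^(ix) = Σ (ix)^k / k!. Since i² = -1, the even-k terms are Σ (-1)^m x^(2m)/(2m)! = cos(x) and the odd-k terms are i · Σ (-1)^m x^(2m+1)/(2m+1)! = i·sin(x).
So the two sides agree for every real x for which both sides are defined.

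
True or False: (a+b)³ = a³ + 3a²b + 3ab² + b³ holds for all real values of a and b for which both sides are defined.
Claim: (a+b)³ = a³ + 3a²b + 3ab² + b³.
Reasoning: (a+b)³ = (a+b)(a+b)² = (a+b)(a² + 2ab + b²) = a³ + 2a²b + ab² + a²b + 2ab² + b³ = a³ + 3a²b + 3ab² + b³.
So the two sides agree for all real values of a and b for which both sides are defined.

Conclusion: True.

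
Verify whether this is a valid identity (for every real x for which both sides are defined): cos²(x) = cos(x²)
No, this is NOT an identity.

Claim: cos²(x) = cos(x²).
Test a specific point where both sides are defined: x = π/3.
LHS = cos²(x) ≈ 0.2500
RHS = cos(x²) ≈ 0.4566
Since 0.2500 ≠ 0.4566, the equation fails at this point, so it cannot hold for every real x for which both sides are defined.
cos²(x) means (cos x)², squaring the output; cos(x²) squares the input. These are different functions.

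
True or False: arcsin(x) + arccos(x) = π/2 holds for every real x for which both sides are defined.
Claim: arcsin(x) + arccos(x) = π/2.
Reasoning: Both sides are defined for -1 ≤ x ≤ 1. Let θ = arcsin(x), so sin θ = x and θ ∈ [-π/2, π/2]. Then cos(π/2 - θ) = sin θ = x and π/2 - θ ∈ [0, π], which is exactly the range of arccos, so arccos(x) = π/2 - θ. Adding: arcsin(x) + arccos(x) = θ + (π/2 - θ) = π/2.
So the two sides agree for every real x for which both sides are defined.

Conclusion: True.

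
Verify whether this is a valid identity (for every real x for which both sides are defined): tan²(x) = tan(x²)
Claim: tan²(x) = tan(x²).
Test a specific point where both sides are defined: x = π.
LHS = tan²(x) ≈ 0.0000
RHS = tan(x²) ≈ 0.4767
Since 0.0000 ≠ 0.4767, the equation fails at this point, so it cannot hold for every real x for which both sides are defined.
tan²(x) means (tan x)², squaring the output; tan(x²) squares the input. These are different functions.

Conclusion: No, this is NOT an identity.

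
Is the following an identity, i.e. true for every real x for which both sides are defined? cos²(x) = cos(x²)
Claim: cos²(x) = cos(x²).
Test a specific point where both sides are defined: x = -π/4.
LHS = cos²(x) ≈ 0.5000
RHS = cos(x²) ≈ 0.8157
Since 0.5000 ≠ 0.8157, the equation fails at this point, so it cannot hold for every real x for which both sides are defined.
cos²(x) means (cos x)², squaring the output; cos(x²) squares the input. These are different functions.

Conclusion: No, this is NOT an identity.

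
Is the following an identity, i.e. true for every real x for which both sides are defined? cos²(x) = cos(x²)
No, this is NOT an identity.

Claim: cos²(x) = cos(x²).
Test a specific point where both sides are defined: x = π/3.
LHS = cos²(x) ≈ 0.2500
RHS = cos(x²) ≈ 0.4566
Since 0.2500 ≠ 0.4566, the equation fails at this point, so it cannot hold for every real x for which both sides are defined.
cos²(x) means (cos x)², squaring the output; cos(x²) squares the input. These are different functions.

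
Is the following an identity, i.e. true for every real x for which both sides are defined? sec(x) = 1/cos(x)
Yes, this is an identity.

Claim: sec(x) = 1/cos(x).
Reasoning: sec(x) is by definition the reciprocal of cos(x), wherever cos(x) ≠ 0.
So the two sides agree for every real x for which both sides are defined.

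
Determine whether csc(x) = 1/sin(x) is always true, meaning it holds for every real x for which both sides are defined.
Claim: csc(x) = 1/sin(x).
Reasoning: csc(x) is by definition the reciprocal of sin(x), wherever sin(x) ≠ 0.
So the two sides agree for every real x for which both sides are defined.

Conclusion: Yes, this is an identity.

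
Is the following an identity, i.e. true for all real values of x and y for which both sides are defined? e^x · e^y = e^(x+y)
Claim: e^x · e^y = e^(x+y).
Reasoning: This is the law of exponents for a common base: multiplying powers adds exponents. E.g. from the series, (Σ x^j/j!)(Σ y^k/k!) = Σ_m (Σ_{j+k=m} x^j y^k/(j!k!)) = Σ_m (x+y)^m/m! by the binomial theorem.
So the two sides agree for all real values of x and y for which both sides are defined.

Conclusion: Yes, this is an identity.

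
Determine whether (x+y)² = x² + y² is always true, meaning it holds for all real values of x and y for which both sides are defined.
Claim: (x+y)² = x² + y².
Test a specific point where both sides are defined: x = 5, y = 5.
LHS = (x+y)² ≈ 100.0000
RHS = x² + y² ≈ 50.0000
Since 100.0000 ≠ 50.0000, the equation fails at this point, so it cannot hold for all real values of x and y for which both sides are defined.
The correct expansion is (x+y)² = x² + 2xy + y²; the cross term 2xy is missing.

Conclusion: No, this is NOT an identity.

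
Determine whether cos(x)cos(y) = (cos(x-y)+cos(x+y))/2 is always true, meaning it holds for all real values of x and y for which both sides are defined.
Claim: cos(x)cos(y) = (cos(x-y)+cos(x+y))/2.
Reasoning: cos(x-y) = cos(x)cos(y) + sin(x)sin(y) and cos(x+y) = cos(x)cos(y) - sin(x)sin(y). Adding, cos(x-y) + cos(x+y) = 2cos(x)cos(y); divide by 2.
So the two sides agree for all real values of x and y for which both sides are defined.

Conclusion: Yes, this is an identity.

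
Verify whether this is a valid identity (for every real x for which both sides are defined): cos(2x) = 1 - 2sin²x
Claim: cos(2x) = 1 - 2sin²x.
Reasoning: cos(2x) = cos²x - sin²x. Replace cos²x by 1 - sin²x: (1 - sin²x) - sin²x = 1 - 2sin²x.
So the two sides agree for every real x for which both sides are defined.

Conclusion: Yes, this is an identity.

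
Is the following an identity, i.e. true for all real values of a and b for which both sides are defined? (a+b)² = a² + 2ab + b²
Yes, this is an identity.

Claim: (a+b)² = a² + 2ab + b².
Reasoning: Expand: (a+b)² = (a+b)(a+b) = a·a + a·b + b·a + b·b = a² + 2ab + b².
So the two sides agree for all real values of a and b for which both sides are defined.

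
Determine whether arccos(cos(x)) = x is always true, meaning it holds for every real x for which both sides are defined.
No, this is NOT an identity.

Claim: arccos(cos(x)) = x.
Test a specific point where both sides are defined: x = -π/4.
LHS = arccos(cos(x)) ≈ 0.7854
RHS = x ≈ -0.7854
Since 0.7854 ≠ -0.7854, the equation fails at this point, so it cannot hold for every real x for which both sides are defined.
arccos only returns values in [0, π], so arccos(cos(x)) = x holds only for x in that interval, not for all real x.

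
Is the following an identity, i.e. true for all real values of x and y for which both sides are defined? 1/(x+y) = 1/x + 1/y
No, this is NOT an identity.

Claim: 1/(x+y) = 1/x + 1/y.
Test a specific point where both sides are defined: x = 5, y = -2.
LHS = 1/(x+y) ≈ 0.3333
RHS = 1/x + 1/y ≈ -0.3000
Since 0.3333 ≠ -0.3000, the equation fails at this point, so it cannot hold for all real values of x and y for which both sides are defined.
1/x + 1/y = (x+y)/(xy), which is not 1/(x+y).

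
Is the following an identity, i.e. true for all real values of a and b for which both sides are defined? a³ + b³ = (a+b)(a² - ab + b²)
Claim: a³ + b³ = (a+b)(a² - ab + b²).
Reasoning: Expand the right side: (a+b)(a² - ab + b²) = a³ - a²b + ab² + a²b - ab² + b³ = a³ + b³ (the middle terms cancel in pairs).
So the two sides agree for all real values of a and b for which both sides are defined.

Conclusion: Yes, this is an identity.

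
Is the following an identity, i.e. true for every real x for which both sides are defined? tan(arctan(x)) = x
Yes, this is an identity.

Claim: tan(arctan(x)) = x.
Reasoning: For every real x, arctan(x) is by definition the angle in (-π/2, π/2) whose tangent equals x. Taking the tangent of that angle returns x.
So the two sides agree for every real x for which both sides are defined.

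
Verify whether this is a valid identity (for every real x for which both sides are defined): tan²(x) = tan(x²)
Claim: tan²(x) = tan(x²).
Test a specific point where both sides are defined: x = π/3.
LHS = tan²(x) ≈ 3.0000
RHS = tan(x²) ≈ 1.9485
Since 3.0000 ≠ 1.9485, the equation fails at this point, so it cannot hold for every real x for which both sides are defined.
tan²(x) means (tan x)², squaring the output; tan(x²) squares the input. These are different functions.

Conclusion: No, this is NOT an identity.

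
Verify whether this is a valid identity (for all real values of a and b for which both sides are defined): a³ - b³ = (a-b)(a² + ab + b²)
Yes, this is an identity.

Claim: a³ - b³ = (a-b)(a² + ab + b²).
Reasoning: Expand the right side: (a-b)(a² + ab + b²) = a³ + a²b + ab² - a²b - ab² - b³ = a³ - b³ (the middle terms cancel in pairs).
So the two sides agree for all real values of a and b for which both sides are defined.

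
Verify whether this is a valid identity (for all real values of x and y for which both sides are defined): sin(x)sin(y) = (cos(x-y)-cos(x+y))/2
Yes, this is an identity.

Claim: sin(x)sin(y) = (cos(x-y)-cos(x+y))/2.
Reasoning: cos(x-y) = cos(x)cos(y) + sin(x)sin(y) and cos(x+y) = cos(x)cos(y) - sin(x)sin(y). Subtracting, cos(x-y) - cos(x+y) = 2sin(x)sin(y); divide by 2.
So the two sides agree for all real values of x and y for which both sides are defined.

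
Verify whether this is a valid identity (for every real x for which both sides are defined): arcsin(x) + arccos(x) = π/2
Yes, this is an identity.

Claim: arcsin(x) + arccos(x) = π/2.
Reasoning: Both sides are defined for -1 ≤ x ≤ 1. Let θ = arcsin(x), so sin θ = x and θ ∈ [-π/2, π/2]. Then cos(π/2 - θ) = sin θ = x and π/2 - θ ∈ [0, π], which is exactly the range of arccos, so arccos(x) = π/2 - θ. Adding: arcsin(x) + arccos(x) = θ + (π/2 - θ) = π/2.
So the two sides agree for every real x for which both sides are defined.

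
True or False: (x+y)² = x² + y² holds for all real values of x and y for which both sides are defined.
Claim: (x+y)² = x² + y².
Test a specific point where both sides are defined: x = 5, y = 4.
LHS = (x+y)² ≈ 81.0000
RHS = x² + y² ≈ 41.0000
Since 81.0000 ≠ 41.0000, the equation fails at this point, so it cannot hold for all real values of x and y for which both sides are defined.
The correct expansion is (x+y)² = x² + 2xy + y²; the cross term 2xy is missing.

Conclusion: False.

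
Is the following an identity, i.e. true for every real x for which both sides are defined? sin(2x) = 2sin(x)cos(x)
Claim: sin(2x) = 2sin(x)cos(x).
Reasoning: Put y = x in the addition formula sin(x+y) = sin(x)cos(y) + cos(x)sin(y): sin(2x) = sin(x)cos(x) + cos(x)sin(x) = 2sin(x)cos(x).
So the two sides agree for every real x for which both sides are defined.

Conclusion: Yes, this is an identity.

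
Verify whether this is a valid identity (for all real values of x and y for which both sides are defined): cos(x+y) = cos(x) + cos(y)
No, this is NOT an identity.

Claim: cos(x+y) = cos(x) + cos(y).
Test a specific point where both sides are defined: x = π, y = -π/6.
LHS = cos(x+y) ≈ -0.8660
RHS = cos(x) + cos(y) ≈ -0.1340
Since -0.8660 ≠ -0.1340, the equation fails at this point, so it cannot hold for all real values of x and y for which both sides are defined.
The correct expansion is cos(x+y) = cos(x)cos(y) - sin(x)sin(y); cosine is not additive.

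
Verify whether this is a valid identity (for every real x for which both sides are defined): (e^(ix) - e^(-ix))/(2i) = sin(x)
Claim: (e^(ix) - e^(-ix))/(2i) = sin(x).
Reasoning: By Euler's formula e^(ix) = cos(x) + i·sin(x) and e^(-ix) = cos(x) - i·sin(x). Subtracting cancels the cosine terms: e^(ix) - e^(-ix) = 2i·sin(x); divide by 2i.
So the two sides agree for every real x for which both sides are defined.

Conclusion: Yes, this is an identity.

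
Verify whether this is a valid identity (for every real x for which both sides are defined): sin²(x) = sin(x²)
Claim: sin²(x) = sin(x²).
Test a specific point where both sides are defined: x = -π/6.
LHS = sin²(x) ≈ 0.2500
RHS = sin(x²) ≈ 0.2707
Since 0.2500 ≠ 0.2707, the equation fails at this point, so it cannot hold for every real x for which both sides are defined.
sin²(x) means (sin x)², squaring the output; sin(x²) squares the input. These are different functions.

Conclusion: No, this is NOT an identity.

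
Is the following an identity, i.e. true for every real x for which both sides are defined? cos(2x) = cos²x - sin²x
Yes, this is an identity.

Claim: cos(2x) = cos²x - sin²x.
Reasoning: Put y = x in the addition formula cos(x+y) = cos(x)cos(y) - sin(x)sin(y): cos(2x) = cos²x - sin²x.
So the two sides agree for every real x for which both sides are defined.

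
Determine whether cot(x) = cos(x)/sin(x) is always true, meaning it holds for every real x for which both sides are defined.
Claim: cot(x) = cos(x)/sin(x).
Reasoning: cot(x) is defined as 1/tan(x) = 1/(sin(x)/cos(x)) = cos(x)/sin(x), wherever sin(x) ≠ 0.
So the two sides agree for every real x for which both sides are defined.

Conclusion: Yes, this is an identity.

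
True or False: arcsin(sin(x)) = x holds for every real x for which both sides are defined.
Claim: arcsin(sin(x)) = x.
Test a specific point where both sides are defined: x = 2π/3.
LHS = arcsin(sin(x)) ≈ 1.0472
RHS = x ≈ 2.0944
Since 1.0472 ≠ 2.0944, the equation fails at this point, so it cannot hold for every real x for which both sides are defined.
arcsin only returns values in [-π/2, π/2], so arcsin(sin(x)) = x holds only for x in that interval, not for all real x.

Conclusion: False.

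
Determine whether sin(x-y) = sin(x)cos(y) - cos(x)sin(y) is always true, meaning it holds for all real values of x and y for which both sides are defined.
Yes, this is an identity.

Claim: sin(x-y) = sin(x)cos(y) - cos(x)sin(y).
Reasoning: Replace y by -y in sin(x+y) = sin(x)cos(y) + cos(x)sin(y) and use cos(-y) = cos(y), sin(-y) = -sin(y): sin(x-y) = sin(x)cos(y) - cos(x)sin(y).
So the two sides agree for all real values of x and y for which both sides are defined.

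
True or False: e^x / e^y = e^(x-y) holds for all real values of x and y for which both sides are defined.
Claim: e^x / e^y = e^(x-y).
Reasoning: 1/e^y = e^(-y), so e^x / e^y = e^x · e^(-y) = e^(x + (-y)) = e^(x-y) by the product rule for exponents.
So the two sides agree for all real values of x and y for which both sides are defined.

Conclusion: True.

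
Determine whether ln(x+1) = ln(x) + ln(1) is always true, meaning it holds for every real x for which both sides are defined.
No, this is NOT an identity.

Claim: ln(x+1) = ln(x) + ln(1).
Test a specific point where both sides are defined: x = 1/2.
LHS = ln(x+1) ≈ 0.4055
RHS = ln(x) + ln(1) ≈ -0.6931
Since 0.4055 ≠ -0.6931, the equation fails at this point, so it cannot hold for every real x for which both sides are defined.
ln(1) = 0, so the right side is just ln(x), which differs from ln(x+1).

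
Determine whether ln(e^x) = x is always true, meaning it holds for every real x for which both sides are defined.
Claim: ln(e^x) = x.
Reasoning: ln is the inverse of the exponential: ln(e^x) asks for the exponent p with e^p = e^x, and since e^p is one-to-one that exponent is p = x.
So the two sides agree for every real x for which both sides are defined.

Conclusion: Yes, this is an identity.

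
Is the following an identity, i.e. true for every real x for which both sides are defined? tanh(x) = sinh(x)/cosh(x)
Yes, this is an identity.

Claim: tanh(x) = sinh(x)/cosh(x).
Reasoning: tanh(x) is defined as sinh(x)/cosh(x) = (e^x - e^-x)/(e^x + e^-x); cosh(x) ≥ 1 is never zero, so this holds for every real x.
So the two sides agree for every real x for which both sides are defined.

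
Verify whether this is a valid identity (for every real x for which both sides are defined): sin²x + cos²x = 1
Yes, this is an identity.

Claim: sin²x + cos²x = 1.
Reasoning: The point (cos x, sin x) lies on the unit circle X² + Y² = 1, so cos²x + sin²x = 1 for every real x.
So the two sides agree for every real x for which both sides are defined.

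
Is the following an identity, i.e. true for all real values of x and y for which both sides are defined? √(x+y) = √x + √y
Claim: √(x+y) = √x + √y.
Test a specific point where both sides are defined: x = 4, y = 5.
LHS = √(x+y) ≈ 3.0000
RHS = √x + √y ≈ 4.2361
Since 3.0000 ≠ 4.2361, the equation fails at this point, so it cannot hold for all real values of x and y for which both sides are defined.
Squaring the right side gives x + 2√(xy) + y, not x + y.

Conclusion: No, this is NOT an identity.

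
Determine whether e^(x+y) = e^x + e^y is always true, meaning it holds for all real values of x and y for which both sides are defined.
No, this is NOT an identity.

Claim: e^(x+y) = e^x + e^y.
Test a specific point where both sides are defined: x = 2, y = -2.
LHS = e^(x+y) ≈ 1.0000
RHS = e^x + e^y ≈ 7.5244
Since 1.0000 ≠ 7.5244, the equation fails at this point, so it cannot hold for all real values of x and y for which both sides are defined.
The correct rule is e^(x+y) = e^x · e^y (a product, not a sum).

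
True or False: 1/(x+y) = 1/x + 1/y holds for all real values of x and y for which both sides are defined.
False.

Claim: 1/(x+y) = 1/x + 1/y.
Test a specific point where both sides are defined: x = -1, y = 3/2.
LHS = 1/(x+y) ≈ 2.0000
RHS = 1/x + 1/y ≈ -0.3333
Since 2.0000 ≠ -0.3333, the equation fails at this point, so it cannot hold for all real values of x and y for which both sides are defined.
1/x + 1/y = (x+y)/(xy), which is not 1/(x+y).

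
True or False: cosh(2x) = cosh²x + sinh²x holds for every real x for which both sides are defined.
Claim: cosh(2x) = cosh²x + sinh²x.
Reasoning: cosh²x = (e^(2x) + 2 + e^(-2x))/4 and sinh²x = (e^(2x) - 2 + e^(-2x))/4. Adding gives (2e^(2x) + 2e^(-2x))/4 = (e^(2x) + e^(-2x))/2 = cosh(2x).
So the two sides agree for every real x for which both sides are defined.

Conclusion: True.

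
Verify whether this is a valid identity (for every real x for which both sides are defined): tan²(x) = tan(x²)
No, this is NOT an identity.

Claim: tan²(x) = tan(x²).
Test a specific point where both sides are defined: x = π.
LHS = tan²(x) ≈ 0.0000
RHS = tan(x²) ≈ 0.4767
Since 0.0000 ≠ 0.4767, the equation fails at this point, so it cannot hold for every real x for which both sides are defined.
tan²(x) means (tan x)², squaring the output; tan(x²) squares the input. These are different functions.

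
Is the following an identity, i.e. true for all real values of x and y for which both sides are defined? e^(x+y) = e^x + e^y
Claim: e^(x+y) = e^x + e^y.
Test a specific point where both sides are defined: x = 2, y = 2.
LHS = e^(x+y) ≈ 54.5982
RHS = e^x + e^y ≈ 14.7781
Since 54.5982 ≠ 14.7781, the equation fails at this point, so it cannot hold for all real values of x and y for which both sides are defined.
The correct rule is e^(x+y) = e^x · e^y (a product, not a sum).

Conclusion: No, this is NOT an identity.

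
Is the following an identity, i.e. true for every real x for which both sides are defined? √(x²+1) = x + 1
Claim: √(x²+1) = x + 1.
Test a specific point where both sides are defined: x = 1/2.
LHS = √(x²+1) ≈ 1.1180
RHS = x + 1 ≈ 1.5000
Since 1.1180 ≠ 1.5000, the equation fails at this point, so it cannot hold for every real x for which both sides are defined.
(x+1)² = x² + 2x + 1 ≠ x² + 1 unless x = 0.

Conclusion: No, this is NOT an identity.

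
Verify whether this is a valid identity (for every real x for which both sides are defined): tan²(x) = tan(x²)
Claim: tan²(x) = tan(x²).
Test a specific point where both sides are defined: x = π/3.
LHS = tan²(x) ≈ 3.0000
RHS = tan(x²) ≈ 1.9485
Since 3.0000 ≠ 1.9485, the equation fails at this point, so it cannot hold for every real x for which both sides are defined.
tan²(x) means (tan x)², squaring the output; tan(x²) squares the input. These are different functions.

Conclusion: No, this is NOT an identity.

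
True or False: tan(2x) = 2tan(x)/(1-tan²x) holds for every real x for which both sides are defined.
True.

Claim: tan(2x) = 2tan(x)/(1-tan²x).
Reasoning: tan(2x) = sin(2x)/cos(2x) = 2sin(x)cos(x) / (cos²x - sin²x). Divide numerator and denominator by cos²x: 2tan(x) / (1 - tan²x).
So the two sides agree for every real x for which both sides are defined.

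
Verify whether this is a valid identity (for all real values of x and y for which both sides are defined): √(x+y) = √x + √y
Claim: √(x+y) = √x + √y.
Test a specific point where both sides are defined: x = 1/2, y = 2.
LHS = √(x+y) ≈ 1.5811
RHS = √x + √y ≈ 2.1213
Since 1.5811 ≠ 2.1213, the equation fails at this point, so it cannot hold for all real values of x and y for which both sides are defined.
Squaring the right side gives x + 2√(xy) + y, not x + y.

Conclusion: No, this is NOT an identity.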